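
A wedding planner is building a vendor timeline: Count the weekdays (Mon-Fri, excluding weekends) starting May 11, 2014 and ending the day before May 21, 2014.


Start: 2014-05-11 (Sunday)
End (exclusive): 2014-05-21 (Wednesday)
Total calendar days: 10
Full weeks: 10 // 7 = 1 -> 5 weekdays
Remaining 3 days starting on Sunday:
  Sun(-), Mon(w), Tue(w) -> 2 weekdays
Total business days: 5 + 2 = 7

7


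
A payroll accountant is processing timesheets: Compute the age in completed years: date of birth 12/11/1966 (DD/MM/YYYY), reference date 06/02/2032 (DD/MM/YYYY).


Birth: 1966-11-12
Reference: 2032-02-06
Year difference: 2032 - 1966 = 66
Has birthday (11-12) occurred by 02-06? No
Birthday not yet reached this year -> subtract 1
Age in full years: 65

65


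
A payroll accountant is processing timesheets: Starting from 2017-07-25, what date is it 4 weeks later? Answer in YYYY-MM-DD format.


Start: 2017-07-25
Weeks to add: 4
Convert to days: 4 x 7 = 28 days
Add 28 days to 2017-07-25
Result: 2017-08-22

2017-08-22


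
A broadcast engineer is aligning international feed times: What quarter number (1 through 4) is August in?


Month: August (month 8)
Q1: January-March (months 1-3)
Q2: April-June (months 4-6)
Q3: July-September (months 7-9)
Q4: October-December (months 10-12)
Month 8 falls in Q3

3


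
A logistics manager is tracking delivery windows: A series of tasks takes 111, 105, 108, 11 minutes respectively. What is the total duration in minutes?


Durations: 111, 105, 108, 11
Running sum: 111
+ 105 = 216
+ 108 = 324
+ 11 = 335
Total duration: 335 minutes
That is 5 hours and 35 minutes

335


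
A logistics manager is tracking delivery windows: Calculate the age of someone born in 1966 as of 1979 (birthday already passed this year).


Birth year: 1966
Current year: 1979
Age = current year - birth year
Age = 1979 - 1966 = 13

13


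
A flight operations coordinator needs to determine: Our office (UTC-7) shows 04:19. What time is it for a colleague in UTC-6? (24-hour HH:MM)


Local time: 04:19 at UTC-7 (offset -7h)
Target zone: UTC-6 (offset -6h)
Difference: -6 - (-7) = 1 hours
Calculation: 4 + (1) = 5
Result: 05:19

05:19


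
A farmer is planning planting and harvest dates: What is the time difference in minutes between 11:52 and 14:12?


Start time: 11:52 = 712 minutes from midnight
End time: 14:12 = 852 minutes from midnight
Difference: 852 - 712 = 140 minutes
That is 2 hours and 20 minutes

140


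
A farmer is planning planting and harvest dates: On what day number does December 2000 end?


Month: December
Year: 2000
December is a 31-day month
Total: 31 days

31


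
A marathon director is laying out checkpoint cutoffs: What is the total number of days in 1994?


Year: 1994
Check leap year rules:
Divisible by 4? No
1994 is not a leap year
Days: 365

365


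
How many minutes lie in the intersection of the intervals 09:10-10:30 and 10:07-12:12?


Interval A: [550, 630] minutes from midnight
Interval B: [607, 732] minutes from midnight
Overlap start = max(550, 607) = 607
Overlap end = min(630, 732) = 630
Overlap = 630 - 607 = 23 minutes

23


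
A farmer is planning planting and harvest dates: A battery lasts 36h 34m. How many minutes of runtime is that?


Hours: 36
Extra minutes: 34
Minutes per hour: 60
Hours to minutes: 36 x 60 = 2160
Total: 2160 + 34 = 2194

2194


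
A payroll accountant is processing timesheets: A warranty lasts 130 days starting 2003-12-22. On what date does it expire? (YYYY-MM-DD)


Start: 2003-12-22
Adding 130 days
Days remaining in December: 9
After December: 121 days still to add
January 2004: 31 days, 90 remaining
February 2004: 29 days, 61 remaining
March 2004: 31 days, 30 remaining
April 2004 has 30 days, need 30
Result: 2004-04-30

2004-04-30


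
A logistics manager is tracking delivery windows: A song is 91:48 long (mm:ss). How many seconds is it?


Minutes: 91
Extra seconds: 48
Seconds per minute: 60
Minutes to seconds: 91 x 60 = 5460
Total: 5460 + 48 = 5508

5508


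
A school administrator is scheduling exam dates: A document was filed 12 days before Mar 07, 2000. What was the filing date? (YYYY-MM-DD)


Start: 2000-03-07
Subtracting 12 days
Days already passed in March: 7
After going back through March: 5 more days to subtract
February 2000 has 29 days, need 5
Result: 2000-02-24

2000-02-24


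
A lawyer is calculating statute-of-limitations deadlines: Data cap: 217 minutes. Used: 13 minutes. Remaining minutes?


Total budget: 217 minutes
Time used: 13 minutes
Remaining: 217 - 13 = 204 minutes
Percent used: 6.0%
Percent remaining: 94.0%

204


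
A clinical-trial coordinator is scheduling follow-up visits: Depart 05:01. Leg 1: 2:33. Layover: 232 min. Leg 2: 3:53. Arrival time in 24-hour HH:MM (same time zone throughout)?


Depart: 05:01
Leg 1: +153 min -> 07:34
Layover: +232 min -> 11:26
Leg 2: +233 min -> 15:19
Total travel: 618 minutes = 10h 18m
Arrival: 15:19

15:19


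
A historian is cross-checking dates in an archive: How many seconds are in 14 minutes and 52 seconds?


Minutes: 14
Seconds: 52
Convert minutes to seconds: 14 x 60 = 840
Add remaining seconds: 840 + 52 = 892

892


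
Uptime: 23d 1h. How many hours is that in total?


Days: 23
Extra hours: 1
Hours per day: 24
Days to hours: 23 x 24 = 552
Total: 552 + 1 = 553

553


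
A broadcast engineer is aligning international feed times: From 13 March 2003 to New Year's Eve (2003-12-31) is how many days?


Start: March 13, 2003
End: December 31, 2003
Days left in March: 18
April: 30
May: 31
June: 30
July: 31
... plus remaining months
Sum of remaining months: 275
Total: 18 + 275 = 293

293


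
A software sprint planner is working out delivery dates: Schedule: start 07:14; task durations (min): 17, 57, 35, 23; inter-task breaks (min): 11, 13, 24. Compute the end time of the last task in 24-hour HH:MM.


Start: 07:14 = 434 min from midnight
  after task 1 (17 min): 07:31
  after break (11 min): 07:42
  after task 2 (57 min): 08:39
  after break (13 min): 08:52
  after task 3 (35 min): 09:27
  after break (24 min): 09:51
  after task 4 (23 min): 10:14
Total elapsed: 180 minutes
End time: 10:14

10:14


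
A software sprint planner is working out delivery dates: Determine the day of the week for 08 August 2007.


Date: 2007-08-08
January 1, 2007 is a Monday
Day of year: 220
Offset from Jan 1: 219 days
219 mod 7 = 2
Result: Wednesday

Wednesday


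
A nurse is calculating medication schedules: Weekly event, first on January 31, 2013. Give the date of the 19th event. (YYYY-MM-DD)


First occurrence: 2013-01-31 (occurrence 1)
Each occurrence is 7 days after the previous.
Occurrence 19 is 18 weeks after the first.
18 weeks = 126 days
2013-01-31 + 126 days = 2013-06-06

2013-06-06


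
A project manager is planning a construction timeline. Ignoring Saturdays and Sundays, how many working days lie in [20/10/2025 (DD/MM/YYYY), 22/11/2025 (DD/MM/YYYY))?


Start: 2025-10-20 (Monday)
End (exclusive): 2025-11-22 (Saturday)
Total calendar days: 33
Full weeks: 33 // 7 = 4 -> 20 weekdays
Remaining 5 days starting on Monday:
  Mon(w), Tue(w), Wed(w), Thu(w), Fri(w) -> 5 weekdays
Total business days: 20 + 5 = 25

25


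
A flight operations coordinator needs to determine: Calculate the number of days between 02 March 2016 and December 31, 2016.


Start: March 02, 2016
End: December 31, 2016
Days left in March: 29
April: 30
May: 31
June: 30
July: 31
... plus remaining months
Sum of remaining months: 275
Total: 29 + 275 = 304

304


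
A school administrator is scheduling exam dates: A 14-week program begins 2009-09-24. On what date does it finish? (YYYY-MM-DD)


Start: 2009-09-24
Weeks to add: 14
Convert to days: 14 x 7 = 98 days
Add 98 days to 2009-09-24
Result: 2009-12-31

2009-12-31


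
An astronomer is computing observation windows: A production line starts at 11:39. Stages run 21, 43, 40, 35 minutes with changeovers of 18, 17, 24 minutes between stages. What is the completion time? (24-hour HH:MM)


Start: 11:39 = 699 min from midnight
  after task 1 (21 min): 12:00
  after break (18 min): 12:18
  after task 2 (43 min): 13:01
  after break (17 min): 13:18
  after task 3 (40 min): 13:58
  after break (24 min): 14:22
  after task 4 (35 min): 14:57
Total elapsed: 198 minutes
End time: 14:57

14:57


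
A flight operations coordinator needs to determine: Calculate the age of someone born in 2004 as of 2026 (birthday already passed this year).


Birth year: 2004
Current year: 2026
Age = current year - birth year
Age = 2026 - 2004 = 22

22


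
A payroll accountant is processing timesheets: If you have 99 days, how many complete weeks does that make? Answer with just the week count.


Total days: 99
Days per week: 7
Division: 99 / 7 = 14 remainder 1
Complete weeks: 14
Remaining days: 1

14


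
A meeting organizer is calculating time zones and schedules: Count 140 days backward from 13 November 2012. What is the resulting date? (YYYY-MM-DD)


Start: 2012-11-13
Subtracting 140 days
Days already passed in November: 13
After going back through November: 127 more days to subtract
October 2012: 31 days, 96 remaining
September 2012: 30 days, 66 remaining
August 2012: 31 days, 35 remaining
July 2012: 31 days, 4 remaining
Result: 2012-06-26

2012-06-26


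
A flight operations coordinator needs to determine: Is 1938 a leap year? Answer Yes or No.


Year: 1938
Divisible by 4? 1938 / 4 = 484.5 -> No
Not divisible by 4, so NOT a leap year

No


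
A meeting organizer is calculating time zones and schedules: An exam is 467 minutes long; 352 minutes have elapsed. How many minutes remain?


Total budget: 467 minutes
Time used: 352 minutes
Remaining: 467 - 352 = 115 minutes
Percent used: 75.4%
Percent remaining: 24.6%

115


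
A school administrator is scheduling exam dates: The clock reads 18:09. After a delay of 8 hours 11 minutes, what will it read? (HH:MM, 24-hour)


Start time: 18:09
Adding: 8 hours 11 minutes
Minutes: 9 + 11 = 20
Hours: 18 + 8 + 0 = 26
Hour wraparound: 26 mod 24 = 2
Result: 02:20

02:20


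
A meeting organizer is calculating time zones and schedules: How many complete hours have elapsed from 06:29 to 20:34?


Start: 06:29
End: 20:34
Hour difference: 20 - 6 = 14 hours
Minute difference: 34 - 29 = 5 minutes
Total minutes: 845
Complete hours: 845 / 60 = 14 (remainder 5)

14


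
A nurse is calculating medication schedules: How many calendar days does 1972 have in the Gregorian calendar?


Year: 1972
Check leap year rules:
Divisible by 4? Yes
Divisible by 100? No
1972 is a leap year
Days: 366

366


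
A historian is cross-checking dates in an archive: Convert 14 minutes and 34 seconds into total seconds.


Minutes: 14
Seconds: 34
Convert minutes to seconds: 14 x 60 = 840
Add remaining seconds: 840 + 34 = 874

874


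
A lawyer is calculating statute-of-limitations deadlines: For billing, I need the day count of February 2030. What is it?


Month: February
Year: 2030
2030 is not a leap year
February has 28 days
Total: 28 days

28


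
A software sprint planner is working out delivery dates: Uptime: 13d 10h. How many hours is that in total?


Days: 13
Extra hours: 10
Hours per day: 24
Days to hours: 13 x 24 = 312
Total: 312 + 10 = 322

322


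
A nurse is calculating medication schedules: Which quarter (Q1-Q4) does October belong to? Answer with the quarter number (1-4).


Month: October (month 10)
Q1: January-March (months 1-3)
Q2: April-June (months 4-6)
Q3: July-September (months 7-9)
Q4: October-December (months 10-12)
Month 10 falls in Q4

4


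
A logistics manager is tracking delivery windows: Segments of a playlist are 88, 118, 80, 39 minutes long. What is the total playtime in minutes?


Durations: 88, 118, 80, 39
Running sum: 88
+ 118 = 206
+ 80 = 286
+ 39 = 325
Total duration: 325 minutes
That is 5 hours and 25 minutes

325


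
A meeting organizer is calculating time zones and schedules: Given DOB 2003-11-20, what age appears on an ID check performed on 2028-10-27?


Birth: 2003-11-20
Reference: 2028-10-27
Year difference: 2028 - 2003 = 25
Has birthday (11-20) occurred by 10-27? No
Birthday not yet reached this year -> subtract 1
Age in full years: 24

24


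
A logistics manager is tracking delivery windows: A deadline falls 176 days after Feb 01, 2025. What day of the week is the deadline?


Start: 2025-02-01 (Saturday)
Step 1 - find target date: add 176 days
  2025-02-01 + 176 days = 2025-07-27
Step 2 - day of week:
  176 mod 7 = 1
  Saturday + 1 days -> Sunday
Result: Sunday (2025-07-27)

Sunday


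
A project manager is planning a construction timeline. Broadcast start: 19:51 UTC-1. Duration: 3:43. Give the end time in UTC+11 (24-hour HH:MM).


Start: 19:51 in UTC-1
Step 1 - add duration:
  minutes: 51 + 43 = 94 (carry 1h)
  hours: 19 + 3 + 1 = 23
  end in UTC-1: 23:34
Step 2 - convert UTC-1 -> UTC+11:
  offset difference: 11 - (-1) = 12 hours
  23 + (12) = 35 -> mod 24 = 11
Result: 11:34 in UTC+11

11:34


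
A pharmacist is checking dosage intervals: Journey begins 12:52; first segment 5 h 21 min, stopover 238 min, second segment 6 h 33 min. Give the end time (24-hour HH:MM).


Depart: 12:52
Leg 1: +321 min -> 18:13
Layover: +238 min -> 22:11
Leg 2: +393 min -> 04:44
Total travel: 952 minutes = 15h 52m
Arrival: 04:44

04:44


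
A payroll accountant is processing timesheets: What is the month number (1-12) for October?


Calendar month order:
9. September
10. October <--
11. November
October is month number 10

10


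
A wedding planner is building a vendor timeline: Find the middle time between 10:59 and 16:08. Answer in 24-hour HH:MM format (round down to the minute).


Start time: 10:59 = 659 minutes from midnight
End time: 16:08 = 968 minutes from midnight
Sum: 659 + 968 = 1627
Midpoint: 1627 / 2 = 813 minutes
Convert: 813 / 60 = 13 hours, 33 minutes
Result: 13:33

13:33


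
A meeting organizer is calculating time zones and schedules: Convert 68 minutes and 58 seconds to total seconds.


Minutes: 68
Extra seconds: 58
Seconds per minute: 60
Minutes to seconds: 68 x 60 = 4080
Total: 4080 + 58 = 4138

4138


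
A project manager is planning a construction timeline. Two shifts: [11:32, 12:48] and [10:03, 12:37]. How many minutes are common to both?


Interval A: [692, 768] minutes from midnight
Interval B: [603, 757] minutes from midnight
Overlap start = max(692, 603) = 692
Overlap end = min(768, 757) = 757
Overlap = 757 - 692 = 65 minutes

65


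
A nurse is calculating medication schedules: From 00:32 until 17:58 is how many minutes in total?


Start time: 00:32 = 32 minutes from midnight
End time: 17:58 = 1078 minutes from midnight
Difference: 1078 - 32 = 1046 minutes
That is 17 hours and 26 minutes

1046


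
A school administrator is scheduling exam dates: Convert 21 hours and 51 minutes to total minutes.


Hours: 21
Extra minutes: 51
Minutes per hour: 60
Hours to minutes: 21 x 60 = 1260
Total: 1260 + 51 = 1311

1311


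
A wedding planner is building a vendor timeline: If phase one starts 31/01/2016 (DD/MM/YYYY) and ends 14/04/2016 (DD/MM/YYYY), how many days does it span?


Start date: 2016-01-31
End date: 2016-04-14
Jan 2016: +1 days
Feb 2016: +29 days
Mar 2016: +31 days
Apr 2016: +13 days
Total: 74 days

74


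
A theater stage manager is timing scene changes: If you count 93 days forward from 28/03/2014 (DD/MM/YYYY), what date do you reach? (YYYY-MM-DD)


Start: 2014-03-28
Adding 93 days
Days remaining in March: 3
After March: 90 days still to add
April 2014: 30 days, 60 remaining
May 2014: 31 days, 29 remaining
June 2014 has 30 days, need 29
Result: 2014-06-29

2014-06-29


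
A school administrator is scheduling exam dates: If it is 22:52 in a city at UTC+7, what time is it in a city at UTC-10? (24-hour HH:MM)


Local time: 22:52 at UTC+7 (offset 7h)
Target zone: UTC-10 (offset -10h)
Difference: -10 - (7) = -17 hours
Calculation: 22 + (-17) = 5
Result: 05:52

05:52


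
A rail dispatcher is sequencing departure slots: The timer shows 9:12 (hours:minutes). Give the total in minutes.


Hours: 9
Minutes: 12
Convert hours to minutes: 9 x 60 = 540
Add remaining minutes: 540 + 12 = 552

552


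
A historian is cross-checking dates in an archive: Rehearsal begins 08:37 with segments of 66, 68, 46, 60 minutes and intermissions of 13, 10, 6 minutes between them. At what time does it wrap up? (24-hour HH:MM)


Start: 08:37 = 517 min from midnight
  after task 1 (66 min): 09:43
  after break (13 min): 09:56
  after task 2 (68 min): 11:04
  after break (10 min): 11:14
  after task 3 (46 min): 12:00
  after break (6 min): 12:06
  after task 4 (60 min): 13:06
Total elapsed: 269 minutes
End time: 13:06

13:06


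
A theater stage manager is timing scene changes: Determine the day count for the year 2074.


Year: 2074
Check leap year rules:
Divisible by 4? No
2074 is not a leap year
Days: 365

365


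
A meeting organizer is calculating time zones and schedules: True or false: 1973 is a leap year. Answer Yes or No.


Year: 1973
Divisible by 4? 1973 / 4 = 493.25 -> No
Not divisible by 4, so NOT a leap year

No


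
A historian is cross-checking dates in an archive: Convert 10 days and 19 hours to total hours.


Days: 10
Extra hours: 19
Hours per day: 24
Days to hours: 10 x 24 = 240
Total: 240 + 19 = 259

259


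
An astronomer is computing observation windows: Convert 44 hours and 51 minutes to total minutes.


Hours: 44
Extra minutes: 51
Minutes per hour: 60
Hours to minutes: 44 x 60 = 2640
Total: 2640 + 51 = 2691

2691


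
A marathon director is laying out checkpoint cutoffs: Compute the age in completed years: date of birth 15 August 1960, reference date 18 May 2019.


Birth: 1960-08-15
Reference: 2019-05-18
Year difference: 2019 - 1960 = 59
Has birthday (08-15) occurred by 05-18? No
Birthday not yet reached this year -> subtract 1
Age in full years: 58

58


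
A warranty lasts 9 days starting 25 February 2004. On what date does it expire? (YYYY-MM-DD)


Start: 2004-02-25
Adding 9 days
Days remaining in February: 4
After February: 5 days still to add
March 2004 has 31 days, need 5
Result: 2004-03-05

2004-03-05


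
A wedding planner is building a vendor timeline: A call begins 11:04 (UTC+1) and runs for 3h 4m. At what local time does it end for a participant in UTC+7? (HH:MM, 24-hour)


Start: 11:04 in UTC+1
Step 1 - add duration:
  minutes: 4 + 4 = 8
  hours: 11 + 3 + 0 = 14
  end in UTC+1: 14:08
Step 2 - convert UTC+1 -> UTC+7:
  offset difference: 7 - (1) = 6 hours
  14 + (6) = 20 -> mod 24 = 20
Result: 20:08 in UTC+7

20:08


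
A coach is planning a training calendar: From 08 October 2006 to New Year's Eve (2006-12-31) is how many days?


Start: October 08, 2006
End: December 31, 2006
Days left in October: 23
November: 30
December: 31
Sum of remaining months: 61
Total: 23 + 61 = 84

84


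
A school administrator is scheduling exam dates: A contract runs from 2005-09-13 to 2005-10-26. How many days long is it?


Start date: 2005-09-13
End date: 2005-10-26
Sep 2005: +18 days
Oct 2005: +25 days
Total: 43 days

43


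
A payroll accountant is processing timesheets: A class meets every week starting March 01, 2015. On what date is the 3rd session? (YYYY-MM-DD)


First occurrence: 2015-03-01 (occurrence 1)
Each occurrence is 7 days after the previous.
Occurrence 3 is 2 weeks after the first.
2 weeks = 14 days
2015-03-01 + 14 days = 2015-03-15

2015-03-15


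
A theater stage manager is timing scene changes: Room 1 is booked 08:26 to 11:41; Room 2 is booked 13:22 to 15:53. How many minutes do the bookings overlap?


Interval A: [506, 701] minutes from midnight
Interval B: [802, 953] minutes from midnight
Overlap start = max(506, 802) = 802
Overlap end = min(701, 953) = 701
End <= start, so the intervals do not overlap: 0 minutes

0


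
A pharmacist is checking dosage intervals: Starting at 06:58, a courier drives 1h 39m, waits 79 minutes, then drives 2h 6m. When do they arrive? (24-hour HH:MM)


Depart: 06:58
Leg 1: +99 min -> 08:37
Layover: +79 min -> 09:56
Leg 2: +126 min -> 12:02
Total travel: 304 minutes = 5h 4m
Arrival: 12:02

12:02


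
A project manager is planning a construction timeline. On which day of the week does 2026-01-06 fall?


Date: 2026-01-06
January 1, 2026 is a Thursday
Day of year: 6
Offset from Jan 1: 5 days
5 mod 7 = 5
Result: Tuesday

Tuesday


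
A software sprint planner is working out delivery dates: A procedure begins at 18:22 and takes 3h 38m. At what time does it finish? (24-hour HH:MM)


Start time: 18:22
Adding: 3 hours 38 minutes
Minutes: 22 + 38 = 60
Minute overflow: 60 >= 60, so carry 1 hour, minutes = 0
Hours: 18 + 3 + 1 = 22
Result: 22:00

22:00


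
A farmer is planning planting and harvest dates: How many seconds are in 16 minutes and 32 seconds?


Minutes: 16
Seconds: 32
Convert minutes to seconds: 16 x 60 = 960
Add remaining seconds: 960 + 32 = 992

992


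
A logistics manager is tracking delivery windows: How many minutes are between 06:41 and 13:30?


Start time: 06:41 = 401 minutes from midnight
End time: 13:30 = 810 minutes from midnight
Difference: 810 - 401 = 409 minutes
That is 6 hours and 49 minutes

409


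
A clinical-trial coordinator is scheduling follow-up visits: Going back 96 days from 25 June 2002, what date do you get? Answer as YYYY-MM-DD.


Start: 2002-06-25
Subtracting 96 days
Days already passed in June: 25
After going back through June: 71 more days to subtract
May 2002: 31 days, 40 remaining
April 2002: 30 days, 10 remaining
March 2002 has 31 days, need 10
Result: 2002-03-21

2002-03-21


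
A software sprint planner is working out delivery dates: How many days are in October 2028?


Month: October
Year: 2028
October is a 31-day month
Total: 31 days

31


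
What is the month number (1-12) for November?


Calendar month order:
10. October
11. November <--
12. December
November is month number 11

11


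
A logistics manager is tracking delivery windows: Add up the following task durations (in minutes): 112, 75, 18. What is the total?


Durations: 112, 75, 18
Running sum: 112
+ 75 = 187
+ 18 = 205
Total duration: 205 minutes
That is 3 hours and 25 minutes

205


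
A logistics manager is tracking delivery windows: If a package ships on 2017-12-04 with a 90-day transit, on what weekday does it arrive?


Start: 2017-12-04 (Monday)
Step 1 - find target date: add 90 days
  2017-12-04 + 90 days = 2018-03-04
Step 2 - day of week:
  90 mod 7 = 6
  Monday + 6 days -> Sunday
Result: Sunday (2018-03-04)

Sunday


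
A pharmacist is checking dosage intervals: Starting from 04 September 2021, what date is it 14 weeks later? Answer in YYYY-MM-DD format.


Start: 2021-09-04
Weeks to add: 14
Convert to days: 14 x 7 = 98 days
Add 98 days to 2021-09-04
Result: 2021-12-11

2021-12-11


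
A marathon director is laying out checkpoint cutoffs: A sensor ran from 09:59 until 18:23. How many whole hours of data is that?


Start: 09:59
End: 18:23
Hour difference: 18 - 9 = 9 hours
Minute difference: 23 - 59 = -36 minutes
Total minutes: 504
Complete hours: 504 / 60 = 8 (remainder 24)

8


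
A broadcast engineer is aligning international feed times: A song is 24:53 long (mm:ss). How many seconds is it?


Minutes: 24
Extra seconds: 53
Seconds per minute: 60
Minutes to seconds: 24 x 60 = 1440
Total: 1440 + 53 = 1493

1493


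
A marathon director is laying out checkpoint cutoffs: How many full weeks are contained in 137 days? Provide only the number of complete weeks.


Total days: 137
Days per week: 7
Division: 137 / 7 = 19 remainder 4
Complete weeks: 19
Remaining days: 4

19


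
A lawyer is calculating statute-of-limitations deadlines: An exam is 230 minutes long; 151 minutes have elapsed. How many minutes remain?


Total budget: 230 minutes
Time used: 151 minutes
Remaining: 230 - 151 = 79 minutes
Percent used: 65.7%
Percent remaining: 34.3%

79


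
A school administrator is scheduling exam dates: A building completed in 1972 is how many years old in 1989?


Birth year: 1972
Current year: 1989
Age = current year - birth year
Age = 1989 - 1972 = 17

17


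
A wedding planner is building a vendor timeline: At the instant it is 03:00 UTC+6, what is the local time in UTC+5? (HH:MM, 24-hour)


Local time: 03:00 at UTC+6 (offset 6h)
Target zone: UTC+5 (offset 5h)
Difference: 5 - (6) = -1 hours
Calculation: 3 + (-1) = 2
Result: 02:00

02:00


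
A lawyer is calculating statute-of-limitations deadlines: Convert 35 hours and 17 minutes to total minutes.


Hours: 35
Minutes: 17
Convert hours to minutes: 35 x 60 = 2100
Add remaining minutes: 2100 + 17 = 2117

2117


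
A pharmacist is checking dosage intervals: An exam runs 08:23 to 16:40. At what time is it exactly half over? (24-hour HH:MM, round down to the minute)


Start time: 08:23 = 503 minutes from midnight
End time: 16:40 = 1000 minutes from midnight
Sum: 503 + 1000 = 1503
Midpoint: 1503 / 2 = 751 minutes
Convert: 751 / 60 = 12 hours, 31 minutes
Result: 12:31

12:31


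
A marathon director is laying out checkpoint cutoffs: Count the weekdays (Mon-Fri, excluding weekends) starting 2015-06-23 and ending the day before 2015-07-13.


Start: 2015-06-23 (Tuesday)
End (exclusive): 2015-07-13 (Monday)
Total calendar days: 20
Full weeks: 20 // 7 = 2 -> 10 weekdays
Remaining 6 days starting on Tuesday:
  Tue(w), Wed(w), Thu(w), Fri(w), Sat(-), Sun(-) -> 4 weekdays
Total business days: 10 + 4 = 14

14


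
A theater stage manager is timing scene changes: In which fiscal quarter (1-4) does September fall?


Month: September (month 9)
Q1: January-March (months 1-3)
Q2: April-June (months 4-6)
Q3: July-September (months 7-9)
Q4: October-December (months 10-12)
Month 9 falls in Q3

3


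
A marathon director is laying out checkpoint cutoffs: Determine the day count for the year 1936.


Year: 1936
Check leap year rules:
Divisible by 4? Yes
Divisible by 100? No
1936 is a leap year
Days: 366

366


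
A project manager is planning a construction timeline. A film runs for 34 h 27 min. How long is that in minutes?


Hours: 34
Minutes: 27
Convert hours to minutes: 34 x 60 = 2040
Add remaining minutes: 2040 + 27 = 2067

2067


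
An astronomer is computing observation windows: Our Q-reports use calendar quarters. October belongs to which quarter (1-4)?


Month: October (month 10)
Q1: January-March (months 1-3)
Q2: April-June (months 4-6)
Q3: July-September (months 7-9)
Q4: October-December (months 10-12)
Month 10 falls in Q4

4


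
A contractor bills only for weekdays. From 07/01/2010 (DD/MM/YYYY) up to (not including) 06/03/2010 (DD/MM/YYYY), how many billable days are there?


Start: 2010-01-07 (Thursday)
End (exclusive): 2010-03-06 (Saturday)
Total calendar days: 58
Full weeks: 58 // 7 = 8 -> 40 weekdays
Remaining 2 days starting on Thursday:
  Thu(w), Fri(w) -> 2 weekdays
Total business days: 40 + 2 = 42

42


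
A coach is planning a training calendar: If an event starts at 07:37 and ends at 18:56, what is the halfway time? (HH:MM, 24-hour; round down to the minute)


Start time: 07:37 = 457 minutes from midnight
End time: 18:56 = 1136 minutes from midnight
Sum: 457 + 1136 = 1593
Midpoint: 1593 / 2 = 796 minutes
Convert: 796 / 60 = 13 hours, 16 minutes
Result: 13:16

13:16


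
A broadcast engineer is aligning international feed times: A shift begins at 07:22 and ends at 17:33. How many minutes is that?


Start time: 07:22 = 442 minutes from midnight
End time: 17:33 = 1053 minutes from midnight
Difference: 1053 - 442 = 611 minutes
That is 10 hours and 11 minutes

611


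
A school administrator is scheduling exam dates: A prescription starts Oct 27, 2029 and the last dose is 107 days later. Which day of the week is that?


Start: 2029-10-27 (Saturday)
Step 1 - find target date: add 107 days
  2029-10-27 + 107 days = 2030-02-11
Step 2 - day of week:
  107 mod 7 = 2
  Saturday + 2 days -> Monday
Result: Monday (2030-02-11)

Monday


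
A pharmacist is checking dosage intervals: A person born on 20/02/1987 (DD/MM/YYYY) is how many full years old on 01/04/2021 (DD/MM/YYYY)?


Birth: 1987-02-20
Reference: 2021-04-01
Year difference: 2021 - 1987 = 34
Has birthday (02-20) occurred by 04-01? Yes
Age in full years: 34

34


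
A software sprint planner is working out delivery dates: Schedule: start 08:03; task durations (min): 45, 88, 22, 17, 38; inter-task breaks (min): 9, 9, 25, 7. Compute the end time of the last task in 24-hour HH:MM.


Start: 08:03 = 483 min from midnight
  after task 1 (45 min): 08:48
  after break (9 min): 08:57
  after task 2 (88 min): 10:25
  after break (9 min): 10:34
  after task 3 (22 min): 10:56
  after break (25 min): 11:21
  after task 4 (17 min): 11:38
  after break (7 min): 11:45
  after task 5 (38 min): 12:23
Total elapsed: 260 minutes
End time: 12:23

12:23


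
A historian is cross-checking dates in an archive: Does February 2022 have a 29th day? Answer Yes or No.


Year: 2022
Divisible by 4? 2022 / 4 = 505.5 -> No
Not divisible by 4, so NOT a leap year

No


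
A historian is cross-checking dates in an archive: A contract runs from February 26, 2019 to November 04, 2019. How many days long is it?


Start date: 2019-02-26
End date: 2019-11-04
Feb 2019: +3 days
Mar 2019: +31 days
Apr 2019: +30 days
... (7 more months)
Total: 251 days

251


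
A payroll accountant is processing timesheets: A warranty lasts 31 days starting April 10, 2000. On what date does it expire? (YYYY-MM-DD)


Start: 2000-04-10
Adding 31 days
Days remaining in April: 20
After April: 11 days still to add
May 2000 has 31 days, need 11
Result: 2000-05-11

2000-05-11


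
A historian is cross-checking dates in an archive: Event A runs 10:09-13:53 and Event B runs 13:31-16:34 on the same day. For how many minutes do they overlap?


Interval A: [609, 833] minutes from midnight
Interval B: [811, 994] minutes from midnight
Overlap start = max(609, 811) = 811
Overlap end = min(833, 994) = 833
Overlap = 833 - 811 = 22 minutes

22


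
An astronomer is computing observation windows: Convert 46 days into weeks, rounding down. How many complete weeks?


Total days: 46
Days per week: 7
Division: 46 / 7 = 6 remainder 4
Complete weeks: 6
Remaining days: 4

6


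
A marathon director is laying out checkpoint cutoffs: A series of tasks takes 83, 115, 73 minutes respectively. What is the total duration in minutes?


Durations: 83, 115, 73
Running sum: 83
+ 115 = 198
+ 73 = 271
Total duration: 271 minutes
That is 4 hours and 31 minutes

271


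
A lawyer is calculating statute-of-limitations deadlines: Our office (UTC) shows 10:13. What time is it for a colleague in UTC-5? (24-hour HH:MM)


Local time: 10:13 at UTC (offset 0h)
Target zone: UTC-5 (offset -5h)
Difference: -5 - (0) = -5 hours
Calculation: 10 + (-5) = 5
Result: 05:13

05:13


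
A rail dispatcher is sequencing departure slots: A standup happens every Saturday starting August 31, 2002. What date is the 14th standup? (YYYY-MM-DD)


First occurrence: 2002-08-31 (occurrence 1)
Each occurrence is 7 days after the previous.
Occurrence 14 is 13 weeks after the first.
13 weeks = 91 days
2002-08-31 + 91 days = 2002-11-30

2002-11-30


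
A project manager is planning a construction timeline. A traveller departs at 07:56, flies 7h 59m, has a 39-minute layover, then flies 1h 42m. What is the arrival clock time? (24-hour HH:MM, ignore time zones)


Depart: 07:56
Leg 1: +479 min -> 15:55
Layover: +39 min -> 16:34
Leg 2: +102 min -> 18:16
Total travel: 620 minutes = 10h 20m
Arrival: 18:16

18:16


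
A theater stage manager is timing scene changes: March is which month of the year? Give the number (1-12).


Calendar month order:
2. February
3. March <--
4. April
March is month number 3

3


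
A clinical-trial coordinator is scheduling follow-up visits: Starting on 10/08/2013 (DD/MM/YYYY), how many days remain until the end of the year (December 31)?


Start: August 10, 2013
End: December 31, 2013
Days left in August: 21
September: 30
October: 31
November: 30
December: 31
Sum of remaining months: 122
Total: 21 + 122 = 143

143


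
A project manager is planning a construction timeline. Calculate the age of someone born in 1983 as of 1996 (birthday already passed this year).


Birth year: 1983
Current year: 1996
Age = current year - birth year
Age = 1996 - 1983 = 13

13


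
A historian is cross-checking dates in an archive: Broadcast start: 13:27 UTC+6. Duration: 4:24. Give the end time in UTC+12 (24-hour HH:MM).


Start: 13:27 in UTC+6
Step 1 - add duration:
  minutes: 27 + 24 = 51
  hours: 13 + 4 + 0 = 17
  end in UTC+6: 17:51
Step 2 - convert UTC+6 -> UTC+12:
  offset difference: 12 - (6) = 6 hours
  17 + (6) = 23 -> mod 24 = 23
Result: 23:51 in UTC+12

23:51


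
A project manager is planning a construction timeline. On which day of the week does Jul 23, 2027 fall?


Date: 2027-07-23
January 1, 2027 is a Friday
Day of year: 204
Offset from Jan 1: 203 days
203 mod 7 = 0
Result: Friday

Friday


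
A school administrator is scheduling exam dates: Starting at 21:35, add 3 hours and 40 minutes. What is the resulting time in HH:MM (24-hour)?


Start time: 21:35
Adding: 3 hours 40 minutes
Minutes: 35 + 40 = 75
Minute overflow: 75 >= 60, so carry 1 hour, minutes = 15
Hours: 21 + 3 + 1 = 25
Hour wraparound: 25 mod 24 = 1
Result: 01:15

01:15


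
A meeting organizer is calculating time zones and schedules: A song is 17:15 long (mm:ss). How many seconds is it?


Minutes: 17
Extra seconds: 15
Seconds per minute: 60
Minutes to seconds: 17 x 60 = 1020
Total: 1020 + 15 = 1035

1035


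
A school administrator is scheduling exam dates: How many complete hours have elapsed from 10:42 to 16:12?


Start: 10:42
End: 16:12
Hour difference: 16 - 10 = 6 hours
Minute difference: 12 - 42 = -30 minutes
Total minutes: 330
Complete hours: 330 / 60 = 5 (remainder 30)

5


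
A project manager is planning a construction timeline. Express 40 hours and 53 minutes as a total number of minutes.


Hours: 40
Extra minutes: 53
Minutes per hour: 60
Hours to minutes: 40 x 60 = 2400
Total: 2400 + 53 = 2453

2453


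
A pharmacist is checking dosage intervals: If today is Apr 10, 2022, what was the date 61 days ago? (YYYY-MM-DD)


Start: 2022-04-10
Subtracting 61 days
Days already passed in April: 10
After going back through April: 51 more days to subtract
March 2022: 31 days, 20 remaining
February 2022 has 28 days, need 20
Result: 2022-02-08

2022-02-08


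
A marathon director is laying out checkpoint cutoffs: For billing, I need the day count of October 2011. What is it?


Month: October
Year: 2011
October is a 31-day month
Total: 31 days

31


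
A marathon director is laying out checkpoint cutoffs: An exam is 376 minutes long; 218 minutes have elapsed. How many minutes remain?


Total budget: 376 minutes
Time used: 218 minutes
Remaining: 376 - 218 = 158 minutes
Percent used: 58.0%
Percent remaining: 42.0%

158


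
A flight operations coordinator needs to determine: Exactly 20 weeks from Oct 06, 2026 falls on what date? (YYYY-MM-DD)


Start: 2026-10-06
Weeks to add: 20
Convert to days: 20 x 7 = 140 days
Add 140 days to 2026-10-06
Result: 2027-02-23

2027-02-23


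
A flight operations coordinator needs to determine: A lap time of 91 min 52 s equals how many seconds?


Minutes: 91
Seconds: 52
Convert minutes to seconds: 91 x 60 = 5460
Add remaining seconds: 5460 + 52 = 5512

5512


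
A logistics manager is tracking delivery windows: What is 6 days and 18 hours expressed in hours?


Days: 6
Extra hours: 18
Hours per day: 24
Days to hours: 6 x 24 = 144
Total: 144 + 18 = 162

162


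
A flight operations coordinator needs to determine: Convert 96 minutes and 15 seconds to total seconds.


Minutes: 96
Extra seconds: 15
Seconds per minute: 60
Minutes to seconds: 96 x 60 = 5760
Total: 5760 + 15 = 5775

5775


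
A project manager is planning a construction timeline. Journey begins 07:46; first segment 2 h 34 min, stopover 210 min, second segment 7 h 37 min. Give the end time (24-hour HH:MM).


Depart: 07:46
Leg 1: +154 min -> 10:20
Layover: +210 min -> 13:50
Leg 2: +457 min -> 21:27
Total travel: 821 minutes = 13h 41m
Arrival: 21:27

21:27


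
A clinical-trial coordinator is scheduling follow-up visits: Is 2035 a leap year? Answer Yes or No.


Year: 2035
Divisible by 4? 2035 / 4 = 508.75 -> No
Not divisible by 4, so NOT a leap year

No


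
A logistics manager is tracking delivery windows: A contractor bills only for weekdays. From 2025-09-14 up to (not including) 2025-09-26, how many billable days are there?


Start: 2025-09-14 (Sunday)
End (exclusive): 2025-09-26 (Friday)
Total calendar days: 12
Full weeks: 12 // 7 = 1 -> 5 weekdays
Remaining 5 days starting on Sunday:
  Sun(-), Mon(w), Tue(w), Wed(w), Thu(w) -> 4 weekdays
Total business days: 5 + 4 = 9

9


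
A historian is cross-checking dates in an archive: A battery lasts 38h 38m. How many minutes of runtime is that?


Hours: 38
Extra minutes: 38
Minutes per hour: 60
Hours to minutes: 38 x 60 = 2280
Total: 2280 + 38 = 2318

2318


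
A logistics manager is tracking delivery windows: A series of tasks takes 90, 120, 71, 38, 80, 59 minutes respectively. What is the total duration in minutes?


Durations: 90, 120, 71, 38, 80, 59
Running sum: 90
+ 120 = 210
+ 71 = 281
+ 38 = 319
+ 80 = 399
+ 59 = 458
Total duration: 458 minutes
That is 7 hours and 38 minutes

458


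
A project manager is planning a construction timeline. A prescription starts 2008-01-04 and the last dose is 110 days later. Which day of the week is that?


Start: 2008-01-04 (Friday)
Step 1 - find target date: add 110 days
  2008-01-04 + 110 days = 2008-04-23
Step 2 - day of week:
  110 mod 7 = 5
  Friday + 5 days -> Wednesday
Result: Wednesday (2008-04-23)

Wednesday


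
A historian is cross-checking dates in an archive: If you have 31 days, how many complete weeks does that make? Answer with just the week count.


Total days: 31
Days per week: 7
Division: 31 / 7 = 4 remainder 3
Complete weeks: 4
Remaining days: 3

4


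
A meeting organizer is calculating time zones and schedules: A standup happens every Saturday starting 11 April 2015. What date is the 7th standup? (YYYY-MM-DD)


First occurrence: 2015-04-11 (occurrence 1)
Each occurrence is 7 days after the previous.
Occurrence 7 is 6 weeks after the first.
6 weeks = 42 days
2015-04-11 + 42 days = 2015-05-23

2015-05-23


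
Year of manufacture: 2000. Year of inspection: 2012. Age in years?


Birth year: 2000
Current year: 2012
Age = current year - birth year
Age = 2012 - 2000 = 12

12


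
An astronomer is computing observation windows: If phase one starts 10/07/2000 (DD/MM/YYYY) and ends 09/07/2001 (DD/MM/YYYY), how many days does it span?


Start date: 2000-07-10
End date: 2001-07-09
Jul 2000: +22 days
Aug 2000: +31 days
Sep 2000: +30 days
... (10 more months)
Total: 364 days

364


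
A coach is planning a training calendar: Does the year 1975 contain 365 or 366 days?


Year: 1975
Check leap year rules:
Divisible by 4? No
1975 is not a leap year
Days: 365

365


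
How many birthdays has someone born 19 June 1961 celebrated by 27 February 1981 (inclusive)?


Birth: 1961-06-19
Reference: 1981-02-27
Year difference: 1981 - 1961 = 20
Has birthday (06-19) occurred by 02-27? No
Birthday not yet reached this year -> subtract 1
Age in full years: 19

19


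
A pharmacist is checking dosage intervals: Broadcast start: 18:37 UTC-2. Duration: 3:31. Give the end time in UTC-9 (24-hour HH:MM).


Start: 18:37 in UTC-2
Step 1 - add duration:
  minutes: 37 + 31 = 68 (carry 1h)
  hours: 18 + 3 + 1 = 22
  end in UTC-2: 22:08
Step 2 - convert UTC-2 -> UTC-9:
  offset difference: -9 - (-2) = -7 hours
  22 + (-7) = 15 -> mod 24 = 15
Result: 15:08 in UTC-9

15:08
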